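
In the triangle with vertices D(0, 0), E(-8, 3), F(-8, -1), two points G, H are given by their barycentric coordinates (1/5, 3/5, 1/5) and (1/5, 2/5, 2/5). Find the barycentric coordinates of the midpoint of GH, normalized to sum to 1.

(1/5, 1/2, 3/10)

Since both coordinate triples sum to 1, the midpoint's barycentrics are the componentwise average.
(1/5+1/5)/2 = 1/5; similarly 1/2 and 3/10.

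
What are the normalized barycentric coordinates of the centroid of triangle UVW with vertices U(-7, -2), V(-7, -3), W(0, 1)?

(1/3, 1/3, 1/3)

The centroid is the average of the vertices, so each weight is 1/3.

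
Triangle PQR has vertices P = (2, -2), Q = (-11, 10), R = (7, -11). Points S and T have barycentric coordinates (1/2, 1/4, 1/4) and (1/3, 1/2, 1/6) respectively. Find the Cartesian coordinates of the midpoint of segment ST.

Barycentric coordinates of the midpoint are the average: (5/12, 3/8, 5/24).
Converting: (5/12)·P + (3/8)·Q + (5/24)·R = (-11/6, 5/8).

(-11/6, 5/8)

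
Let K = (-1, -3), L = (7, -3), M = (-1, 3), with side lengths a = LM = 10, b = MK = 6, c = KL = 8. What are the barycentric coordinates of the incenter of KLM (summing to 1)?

The incenter has barycentric coordinates proportional to the opposite side lengths: (10 : 6 : 8).
Normalizing by 10+6+8 = 24 gives (5/12, 1/4, 1/3).

(5/12, 1/4, 1/3)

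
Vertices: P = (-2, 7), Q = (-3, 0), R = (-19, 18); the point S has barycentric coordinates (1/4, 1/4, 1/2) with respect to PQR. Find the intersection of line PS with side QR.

(-41/3, 12)

Line PS meets QR where the P-coordinate vanishes; zeroing S's P-weight and renormalizing leaves Q, R-weights 1/4 : 1/2 → (1/3, 2/3).
So T = (1/3)·Q + (2/3)·R = (-41/3, 12).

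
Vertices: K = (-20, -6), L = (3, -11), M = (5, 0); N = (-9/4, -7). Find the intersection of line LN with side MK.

(-15/2, -3)

Barycentric coordinates of N with respect to KLM: (1/4, 1/2, 1/4).
On side MK the L-coordinate is zero; dropping N's L-weight 1/2 and renormalizing the remaining 1/4 : 1/4 gives weights 1/2, 1/2 on M, K.
J = (1/2)·(5, 0) + (1/2)·(-20, -6) = (-15/2, -3).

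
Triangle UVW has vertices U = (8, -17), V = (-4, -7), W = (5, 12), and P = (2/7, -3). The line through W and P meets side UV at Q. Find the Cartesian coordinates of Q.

(-8/5, -9)

Barycentric coordinates of P with respect to UVW: (1/7, 4/7, 2/7).
On side UV the W-coordinate is zero; dropping P's W-weight 2/7 and renormalizing the remaining 1/7 : 4/7 gives weights 1/5, 4/5 on U, V.
Q = (1/5)·(8, -17) + (4/5)·(-4, -7) = (-8/5, -9).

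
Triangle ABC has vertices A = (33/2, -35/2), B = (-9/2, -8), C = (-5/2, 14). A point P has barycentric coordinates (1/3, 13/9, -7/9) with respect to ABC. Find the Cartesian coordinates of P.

P = (1/3)·A + (13/9)·B + (-7/9)·C.
x-coordinate: (1/3)·(33/2) + (13/9)·(-9/2) + (-7/9)·(-5/2) = 17/18.
y-coordinate: (1/3)·(-35/2) + (13/9)·(-8) + (-7/9)·14 = -509/18.

(17/18, -509/18)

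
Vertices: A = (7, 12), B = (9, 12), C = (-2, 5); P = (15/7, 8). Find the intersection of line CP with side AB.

Barycentric coordinates of P with respect to ABC: (2/7, 1/7, 4/7).
On side AB the C-coordinate is zero; dropping P's C-weight 4/7 and renormalizing the remaining 2/7 : 1/7 gives weights 2/3, 1/3 on A, B.
Q = (2/3)·(7, 12) + (1/3)·(9, 12) = (23/3, 12).

(23/3, 12)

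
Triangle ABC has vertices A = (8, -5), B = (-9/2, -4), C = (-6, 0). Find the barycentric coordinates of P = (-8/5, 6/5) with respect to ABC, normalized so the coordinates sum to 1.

(2/5, -4/5, 7/5)

Signed area of the reference triangle: [ABC] = ½·(8·(-4−0) + (-9/2)·(0−(-5)) + (-6)·(-5−(-4))) = ½·(-32 − 45/2 + 6) = -97/4.
[PBC] = ½·((-8/5)·(-4−0) + (-9/2)·(0−(6/5)) + (-6)·(6/5−(-4))) = ½·(32/5 + 27/5 − 156/5) = -97/10, so the A-coordinate is (-97/10)/(-97/4) = 2/5.
[APC] = ½·(8·(6/5−0) + (-8/5)·(0−(-5)) + (-6)·(-5−(6/5))) = ½·(48/5 − 8 + 186/5) = 97/5, so the B-coordinate is -4/5.
[ABP] = ½·(8·(-4−(6/5)) + (-9/2)·(6/5−(-5)) + (-8/5)·(-5−(-4))) = ½·(-208/5 − 279/10 + 8/5) = -679/20, so the C-coordinate is 7/5.
Check: 2/5 − 4/5 + 7/5 = 1.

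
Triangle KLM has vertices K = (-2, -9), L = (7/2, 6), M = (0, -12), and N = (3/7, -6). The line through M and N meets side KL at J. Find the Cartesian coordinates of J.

(3/4, -3/2)

Barycentric coordinates of N with respect to KLM: (2/7, 2/7, 3/7).
On side KL the M-coordinate is zero; dropping N's M-weight 3/7 and renormalizing the remaining 2/7 : 2/7 gives weights 1/2, 1/2 on K, L.
J = (1/2)·(-2, -9) + (1/2)·(7/2, 6) = (3/4, -3/2).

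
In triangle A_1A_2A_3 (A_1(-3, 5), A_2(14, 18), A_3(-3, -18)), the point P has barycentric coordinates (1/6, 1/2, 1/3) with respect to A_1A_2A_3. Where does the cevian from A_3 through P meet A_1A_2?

Line A_3P meets A_1A_2 where the A_3-coordinate vanishes; zeroing P's A_3-weight and renormalizing leaves A_1, A_2-weights 1/6 : 1/2 → (1/4, 3/4).
So Q = (1/4)·A_1 + (3/4)·A_2 = (39/4, 59/4).

(39/4, 59/4)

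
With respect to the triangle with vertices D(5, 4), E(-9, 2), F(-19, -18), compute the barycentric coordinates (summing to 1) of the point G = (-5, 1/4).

(3/8, 1/2, 1/8)

Signed area of the reference triangle: [DEF] = ½·(5·(2−(-18)) + (-9)·(-18−4) + (-19)·(4−2)) = ½·(100 + 198 − 38) = 130.
[GEF] = ½·((-5)·(2−(-18)) + (-9)·(-18−(1/4)) + (-19)·(1/4−2)) = ½·(-100 + 657/4 + 133/4) = 195/4, so the D-coordinate is (195/4)/130 = 3/8.
[DGF] = ½·(5·(1/4−(-18)) + (-5)·(-18−4) + (-19)·(4−(1/4))) = ½·(365/4 + 110 − 285/4) = 65, so the E-coordinate is 1/2.
[DEG] = ½·(5·(2−(1/4)) + (-9)·(1/4−4) + (-5)·(4−2)) = ½·(35/4 + 135/4 − 10) = 65/4, so the F-coordinate is 1/8.
Check: 3/8 + 1/2 + 1/8 = 1.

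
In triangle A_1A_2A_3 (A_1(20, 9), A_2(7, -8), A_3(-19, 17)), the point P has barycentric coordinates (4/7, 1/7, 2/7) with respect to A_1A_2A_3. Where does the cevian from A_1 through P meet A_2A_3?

(-31/3, 26/3)

Line A_1P meets A_2A_3 where the A_1-coordinate vanishes; zeroing P's A_1-weight and renormalizing leaves A_2, A_3-weights 1/7 : 2/7 → (1/3, 2/3).
So Q = (1/3)·A_2 + (2/3)·A_3 = (-31/3, 26/3).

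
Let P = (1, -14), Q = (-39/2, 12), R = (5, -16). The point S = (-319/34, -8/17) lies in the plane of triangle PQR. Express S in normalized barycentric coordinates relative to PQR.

(6/17, 9/17, 2/17)

Signed area of the reference triangle: [PQR] = ½·(1·(12−(-16)) + (-39/2)·(-16−(-14)) + 5·(-14−12)) = ½·(28 + 39 − 130) = -63/2.
[SQR] = ½·((-319/34)·(12−(-16)) + (-39/2)·(-16−(-8/17)) + 5·(-8/17−12)) = ½·(-4466/17 + 5148/17 − 1060/17) = -189/17, so the P-coordinate is (-189/17)/(-63/2) = 6/17.
[PSR] = ½·(1·(-8/17−(-16)) + (-319/34)·(-16−(-14)) + 5·(-14−(-8/17))) = ½·(264/17 + 319/17 − 1150/17) = -567/34, so the Q-coordinate is 9/17.
[PQS] = ½·(1·(12−(-8/17)) + (-39/2)·(-8/17−(-14)) + (-319/34)·(-14−12)) = ½·(212/17 − 4485/17 + 4147/17) = -63/17, so the R-coordinate is 2/17.
Check: 6/17 + 9/17 + 2/17 = 1.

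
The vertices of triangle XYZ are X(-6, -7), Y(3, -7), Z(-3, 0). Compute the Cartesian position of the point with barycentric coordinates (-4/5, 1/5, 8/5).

(3/5, 21/5)

W = (-4/5)·X + (1/5)·Y + (8/5)·Z.
x-coordinate: (-4/5)·(-6) + (1/5)·3 + (8/5)·(-3) = 3/5.
y-coordinate: (-4/5)·(-7) + (1/5)·(-7) + (8/5)·0 = 21/5.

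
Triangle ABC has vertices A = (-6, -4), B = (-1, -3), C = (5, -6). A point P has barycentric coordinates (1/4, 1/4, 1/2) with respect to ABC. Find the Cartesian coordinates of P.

(3/4, -19/4)

P = (1/4)·A + (1/4)·B + (1/2)·C.
x-coordinate: (1/4)·(-6) + (1/4)·(-1) + (1/2)·5 = 3/4.
y-coordinate: (1/4)·(-4) + (1/4)·(-3) + (1/2)·(-6) = -19/4.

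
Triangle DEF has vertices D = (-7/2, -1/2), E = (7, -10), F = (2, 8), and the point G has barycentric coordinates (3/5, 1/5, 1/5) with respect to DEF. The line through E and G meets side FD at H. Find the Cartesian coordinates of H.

(-17/8, 13/8)

Line EG meets FD where the E-coordinate vanishes; zeroing G's E-weight and renormalizing leaves F, D-weights 1/5 : 3/5 → (1/4, 3/4).
So H = (1/4)·F + (3/4)·D = (-17/8, 13/8).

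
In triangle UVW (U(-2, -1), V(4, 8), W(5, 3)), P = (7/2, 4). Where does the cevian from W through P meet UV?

Barycentric coordinates of P with respect to UVW: (1/6, 1/3, 1/2).
On side UV the W-coordinate is zero; dropping P's W-weight 1/2 and renormalizing the remaining 1/6 : 1/3 gives weights 1/3, 2/3 on U, V.
Q = (1/3)·(-2, -1) + (2/3)·(4, 8) = (2, 5).

(2, 5)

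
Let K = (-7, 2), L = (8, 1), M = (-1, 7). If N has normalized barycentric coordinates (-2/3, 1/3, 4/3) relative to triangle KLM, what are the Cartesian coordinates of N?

(6, 25/3)

N = (-2/3)·K + (1/3)·L + (4/3)·M.
x-coordinate: (-2/3)·(-7) + (1/3)·8 + (4/3)·(-1) = 6.
y-coordinate: (-2/3)·2 + (1/3)·1 + (4/3)·7 = 25/3.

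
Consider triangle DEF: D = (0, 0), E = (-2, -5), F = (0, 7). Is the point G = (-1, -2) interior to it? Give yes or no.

yes

Barycentric coordinates of G: (3/7, 1/2, 1/14).
The three coordinates are positive, positive, positive; a point is interior exactly when all three are positive.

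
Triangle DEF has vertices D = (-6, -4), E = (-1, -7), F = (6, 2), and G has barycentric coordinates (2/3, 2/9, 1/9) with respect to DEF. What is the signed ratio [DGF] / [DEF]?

The signed ratio [DGF]/[DEF] equals the barycentric coordinate of G at vertex E, which is 2/9.

2/9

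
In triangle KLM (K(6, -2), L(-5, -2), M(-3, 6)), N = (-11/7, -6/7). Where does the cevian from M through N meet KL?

Barycentric coordinates of N with respect to KLM: (2/7, 4/7, 1/7).
On side KL the M-coordinate is zero; dropping N's M-weight 1/7 and renormalizing the remaining 2/7 : 4/7 gives weights 1/3, 2/3 on K, L.
J = (1/3)·(6, -2) + (2/3)·(-5, -2) = (-4/3, -2).

(-4/3, -2)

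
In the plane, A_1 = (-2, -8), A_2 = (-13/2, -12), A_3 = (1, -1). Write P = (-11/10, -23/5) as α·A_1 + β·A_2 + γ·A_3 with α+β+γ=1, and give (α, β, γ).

Signed area of the reference triangle: [A_1A_2A_3] = ½·((-2)·(-12−(-1)) + (-13/2)·(-1−(-8)) + 1·(-8−(-12))) = ½·(22 − 91/2 + 4) = -39/4.
[PA_2A_3] = ½·((-11/10)·(-12−(-1)) + (-13/2)·(-1−(-23/5)) + 1·(-23/5−(-12))) = ½·(121/10 − 117/5 + 37/5) = -39/20, so the A_1-coordinate is (-39/20)/(-39/4) = 1/5.
[A_1PA_3] = ½·((-2)·(-23/5−(-1)) + (-11/10)·(-1−(-8)) + 1·(-8−(-23/5))) = ½·(36/5 − 77/10 − 17/5) = -39/20, so the A_2-coordinate is 1/5.
[A_1A_2P] = ½·((-2)·(-12−(-23/5)) + (-13/2)·(-23/5−(-8)) + (-11/10)·(-8−(-12))) = ½·(74/5 − 221/10 − 22/5) = -117/20, so the A_3-coordinate is 3/5.
Check: 1/5 + 1/5 + 3/5 = 1.

(1/5, 1/5, 3/5)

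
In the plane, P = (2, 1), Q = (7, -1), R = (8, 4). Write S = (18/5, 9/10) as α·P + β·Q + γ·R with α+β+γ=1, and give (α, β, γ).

(7/10, 1/5, 1/10)

Signed area of the reference triangle: [PQR] = ½·(2·(-1−4) + 7·(4−1) + 8·(1−(-1))) = ½·(-10 + 21 + 16) = 27/2.
[SQR] = ½·((18/5)·(-1−4) + 7·(4−(9/10)) + 8·(9/10−(-1))) = ½·(-18 + 217/10 + 76/5) = 189/20, so the P-coordinate is (189/20)/(27/2) = 7/10.
[PSR] = ½·(2·(9/10−4) + (18/5)·(4−1) + 8·(1−(9/10))) = ½·(-31/5 + 54/5 + 4/5) = 27/10, so the Q-coordinate is 1/5.
[PQS] = ½·(2·(-1−(9/10)) + 7·(9/10−1) + (18/5)·(1−(-1))) = ½·(-19/5 − 7/10 + 36/5) = 27/20, so the R-coordinate is 1/10.
Check: 7/10 + 1/5 + 1/10 = 1.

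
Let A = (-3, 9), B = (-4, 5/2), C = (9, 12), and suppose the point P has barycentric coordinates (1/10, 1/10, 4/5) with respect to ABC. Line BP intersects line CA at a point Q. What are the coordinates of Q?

(23/3, 35/3)

Line BP meets CA where the B-coordinate vanishes; zeroing P's B-weight and renormalizing leaves C, A-weights 4/5 : 1/10 → (8/9, 1/9).
So Q = (8/9)·C + (1/9)·A = (23/3, 35/3).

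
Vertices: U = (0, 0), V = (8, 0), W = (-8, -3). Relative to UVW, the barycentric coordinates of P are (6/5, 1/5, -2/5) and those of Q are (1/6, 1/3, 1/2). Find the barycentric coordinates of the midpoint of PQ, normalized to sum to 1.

Since both coordinate triples sum to 1, the midpoint's barycentrics are the componentwise average.
(6/5+1/6)/2 = 41/60; similarly 4/15 and 1/20.

(41/60, 4/15, 1/20)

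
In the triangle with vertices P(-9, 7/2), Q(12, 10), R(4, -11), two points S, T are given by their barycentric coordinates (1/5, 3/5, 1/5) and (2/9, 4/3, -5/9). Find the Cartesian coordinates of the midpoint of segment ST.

(809/90, 445/36)

Barycentric coordinates of the midpoint are the average: (19/90, 29/30, -8/45).
Converting: (19/90)·P + (29/30)·Q + (-8/45)·R = (809/90, 445/36).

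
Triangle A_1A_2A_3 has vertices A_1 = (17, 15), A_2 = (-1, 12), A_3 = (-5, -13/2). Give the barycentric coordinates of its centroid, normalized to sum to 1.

(1/3, 1/3, 1/3)

The centroid is the average of the vertices, so each weight is 1/3.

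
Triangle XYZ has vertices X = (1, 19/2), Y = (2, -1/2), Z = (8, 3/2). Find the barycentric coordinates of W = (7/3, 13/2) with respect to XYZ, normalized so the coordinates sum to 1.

(2/3, 1/6, 1/6)

Signed area of the reference triangle: [XYZ] = ½·(1·(-1/2−(3/2)) + 2·(3/2−(19/2)) + 8·(19/2−(-1/2))) = ½·(-2 − 16 + 80) = 31.
[WYZ] = ½·((7/3)·(-1/2−(3/2)) + 2·(3/2−(13/2)) + 8·(13/2−(-1/2))) = ½·(-14/3 − 10 + 56) = 62/3, so the X-coordinate is (62/3)/31 = 2/3.
[XWZ] = ½·(1·(13/2−(3/2)) + (7/3)·(3/2−(19/2)) + 8·(19/2−(13/2))) = ½·(5 − 56/3 + 24) = 31/6, so the Y-coordinate is 1/6.
[XYW] = ½·(1·(-1/2−(13/2)) + 2·(13/2−(19/2)) + (7/3)·(19/2−(-1/2))) = ½·(-7 − 6 + 70/3) = 31/6, so the Z-coordinate is 1/6.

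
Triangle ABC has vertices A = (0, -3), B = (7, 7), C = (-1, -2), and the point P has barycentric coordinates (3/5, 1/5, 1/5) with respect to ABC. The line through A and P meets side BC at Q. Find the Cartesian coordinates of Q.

Line AP meets BC where the A-coordinate vanishes; zeroing P's A-weight and renormalizing leaves B, C-weights 1/5 : 1/5 → (1/2, 1/2).
So Q = (1/2)·B + (1/2)·C = (3, 5/2).

(3, 5/2)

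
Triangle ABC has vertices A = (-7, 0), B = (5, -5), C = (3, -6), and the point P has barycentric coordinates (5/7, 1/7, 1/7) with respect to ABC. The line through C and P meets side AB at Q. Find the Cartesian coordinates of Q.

Line CP meets AB where the C-coordinate vanishes; zeroing P's C-weight and renormalizing leaves A, B-weights 5/7 : 1/7 → (5/6, 1/6).
So Q = (5/6)·A + (1/6)·B = (-5, -5/6).

(-5, -5/6)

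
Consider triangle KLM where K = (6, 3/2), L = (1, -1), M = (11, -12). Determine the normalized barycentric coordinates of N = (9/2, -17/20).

Signed area of the reference triangle: [KLM] = ½·(6·(-1−(-12)) + 1·(-12−(3/2)) + 11·(3/2−(-1))) = ½·(66 − 27/2 + 55/2) = 40.
[NLM] = ½·((9/2)·(-1−(-12)) + 1·(-12−(-17/20)) + 11·(-17/20−(-1))) = ½·(99/2 − 223/20 + 33/20) = 20, so the K-coordinate is 20/40 = 1/2.
[KNM] = ½·(6·(-17/20−(-12)) + (9/2)·(-12−(3/2)) + 11·(3/2−(-17/20))) = ½·(669/10 − 243/4 + 517/20) = 16, so the L-coordinate is 2/5.
[KLN] = ½·(6·(-1−(-17/20)) + 1·(-17/20−(3/2)) + (9/2)·(3/2−(-1))) = ½·(-9/10 − 47/20 + 45/4) = 4, so the M-coordinate is 1/10.

(1/2, 2/5, 1/10)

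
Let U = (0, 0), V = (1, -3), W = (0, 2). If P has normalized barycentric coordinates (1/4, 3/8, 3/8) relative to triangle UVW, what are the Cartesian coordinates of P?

P = (1/4)·U + (3/8)·V + (3/8)·W.
x-coordinate: (1/4)·0 + (3/8)·1 + (3/8)·0 = 3/8.
y-coordinate: (1/4)·0 + (3/8)·(-3) + (3/8)·2 = -3/8.

(3/8, -3/8)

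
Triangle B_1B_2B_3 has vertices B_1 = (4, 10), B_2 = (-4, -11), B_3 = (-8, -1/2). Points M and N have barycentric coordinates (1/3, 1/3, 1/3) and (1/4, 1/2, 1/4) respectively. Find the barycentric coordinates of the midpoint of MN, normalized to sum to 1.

Since both coordinate triples sum to 1, the midpoint's barycentrics are the componentwise average.
(1/3+1/4)/2 = 7/24; similarly 5/12 and 7/24.

(7/24, 5/12, 7/24)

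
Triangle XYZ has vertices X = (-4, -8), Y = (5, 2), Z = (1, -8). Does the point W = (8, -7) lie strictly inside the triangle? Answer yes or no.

no

Barycentric coordinates of W: (-33/25, 1/10, 111/50).
The three coordinates are negative, positive, positive; a point is interior exactly when all three are positive.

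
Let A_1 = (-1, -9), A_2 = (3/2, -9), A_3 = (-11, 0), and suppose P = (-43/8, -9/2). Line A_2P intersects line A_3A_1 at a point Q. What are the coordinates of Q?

Barycentric coordinates of P with respect to A_1A_2A_3: (1/4, 1/4, 1/2).
On side A_3A_1 the A_2-coordinate is zero; dropping P's A_2-weight 1/4 and renormalizing the remaining 1/2 : 1/4 gives weights 2/3, 1/3 on A_3, A_1.
Q = (2/3)·(-11, 0) + (1/3)·(-1, -9) = (-23/3, -3).

(-23/3, -3)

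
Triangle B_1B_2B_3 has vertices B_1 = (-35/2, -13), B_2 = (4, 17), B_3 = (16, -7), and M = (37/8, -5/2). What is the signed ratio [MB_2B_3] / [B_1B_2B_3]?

[B_1B_2B_3] = ½·((-35/2)·(17−(-7)) + 4·(-7−(-13)) + 16·(-13−17)) = ½·(-420 + 24 − 480) = -438.
[MB_2B_3] = ½·((37/8)·(17−(-7)) + 4·(-7−(-5/2)) + 16·(-5/2−17)) = ½·(111 − 18 − 312) = -219/2, so the ratio is (-219/2)/(-438) = 1/4.

1/4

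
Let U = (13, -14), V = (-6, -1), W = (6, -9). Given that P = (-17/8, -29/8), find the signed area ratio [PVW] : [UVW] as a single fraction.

[UVW] = ½·(13·(-1−(-9)) + (-6)·(-9−(-14)) + 6·(-14−(-1))) = ½·(104 − 30 − 78) = -2.
[PVW] = ½·((-17/8)·(-1−(-9)) + (-6)·(-9−(-29/8)) + 6·(-29/8−(-1))) = ½·(-17 + 129/4 − 63/4) = -1/4, so the ratio is (-1/4)/(-2) = 1/8.

1/8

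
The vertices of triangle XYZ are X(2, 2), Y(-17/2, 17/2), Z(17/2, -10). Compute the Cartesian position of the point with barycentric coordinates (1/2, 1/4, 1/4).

W = (1/2)·X + (1/4)·Y + (1/4)·Z.
x-coordinate: (1/2)·2 + (1/4)·(-17/2) + (1/4)·(17/2) = 1.
y-coordinate: (1/2)·2 + (1/4)·(17/2) + (1/4)·(-10) = 5/8.

(1, 5/8)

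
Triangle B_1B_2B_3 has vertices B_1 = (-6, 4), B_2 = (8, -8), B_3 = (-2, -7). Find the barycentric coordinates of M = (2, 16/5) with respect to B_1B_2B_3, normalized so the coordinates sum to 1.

Signed area of the reference triangle: [B_1B_2B_3] = ½·((-6)·(-8−(-7)) + 8·(-7−4) + (-2)·(4−(-8))) = ½·(6 − 88 − 24) = -53.
[MB_2B_3] = ½·(2·(-8−(-7)) + 8·(-7−(16/5)) + (-2)·(16/5−(-8))) = ½·(-2 − 408/5 − 112/5) = -53, so the B_1-coordinate is (-53)/(-53) = 1.
[B_1MB_3] = ½·((-6)·(16/5−(-7)) + 2·(-7−4) + (-2)·(4−(16/5))) = ½·(-306/5 − 22 − 8/5) = -212/5, so the B_2-coordinate is 4/5.
[B_1B_2M] = ½·((-6)·(-8−(16/5)) + 8·(16/5−4) + 2·(4−(-8))) = ½·(336/5 − 32/5 + 24) = 212/5, so the B_3-coordinate is -4/5.
Check: 1 + 4/5 − 4/5 = 1.

(1, 4/5, -4/5)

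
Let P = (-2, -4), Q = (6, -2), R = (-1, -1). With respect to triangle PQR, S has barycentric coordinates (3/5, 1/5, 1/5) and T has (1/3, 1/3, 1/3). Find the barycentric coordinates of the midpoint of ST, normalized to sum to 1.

Since both coordinate triples sum to 1, the midpoint's barycentrics are the componentwise average.
(3/5+1/3)/2 = 7/15; similarly 4/15 and 4/15.

(7/15, 4/15, 4/15)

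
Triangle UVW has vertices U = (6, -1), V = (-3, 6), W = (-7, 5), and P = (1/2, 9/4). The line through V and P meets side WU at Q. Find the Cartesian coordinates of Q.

Barycentric coordinates of P with respect to UVW: (1/2, 1/4, 1/4).
On side WU the V-coordinate is zero; dropping P's V-weight 1/4 and renormalizing the remaining 1/4 : 1/2 gives weights 1/3, 2/3 on W, U.
Q = (1/3)·(-7, 5) + (2/3)·(6, -1) = (5/3, 1).

(5/3, 1)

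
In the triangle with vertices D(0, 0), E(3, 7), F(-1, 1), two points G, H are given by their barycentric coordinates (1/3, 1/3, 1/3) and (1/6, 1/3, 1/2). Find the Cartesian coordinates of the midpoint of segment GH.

Barycentric coordinates of the midpoint are the average: (1/4, 1/3, 5/12).
Converting: (1/4)·D + (1/3)·E + (5/12)·F = (7/12, 11/4).

(7/12, 11/4)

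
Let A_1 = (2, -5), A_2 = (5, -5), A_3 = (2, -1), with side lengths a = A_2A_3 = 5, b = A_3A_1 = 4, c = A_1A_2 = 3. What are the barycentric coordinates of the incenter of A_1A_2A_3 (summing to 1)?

The incenter has barycentric coordinates proportional to the opposite side lengths: (5 : 4 : 3).
Normalizing by 5+4+3 = 12 gives (5/12, 1/3, 1/4).

(5/12, 1/3, 1/4)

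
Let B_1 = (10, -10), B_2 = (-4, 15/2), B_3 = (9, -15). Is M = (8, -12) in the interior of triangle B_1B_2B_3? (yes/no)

yes

Barycentric coordinates of M: (33/175, 16/175, 18/25).
The three coordinates are positive, positive, positive; a point is interior exactly when all three are positive.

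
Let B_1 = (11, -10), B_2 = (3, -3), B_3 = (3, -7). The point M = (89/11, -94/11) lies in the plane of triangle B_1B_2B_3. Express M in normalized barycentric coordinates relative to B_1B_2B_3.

(7/11, 1/11, 3/11)

Signed area of the reference triangle: [B_1B_2B_3] = ½·(11·(-3−(-7)) + 3·(-7−(-10)) + 3·(-10−(-3))) = ½·(44 + 9 − 21) = 16.
[MB_2B_3] = ½·((89/11)·(-3−(-7)) + 3·(-7−(-94/11)) + 3·(-94/11−(-3))) = ½·(356/11 + 51/11 − 183/11) = 112/11, so the B_1-coordinate is (112/11)/16 = 7/11.
[B_1MB_3] = ½·(11·(-94/11−(-7)) + (89/11)·(-7−(-10)) + 3·(-10−(-94/11))) = ½·(-17 + 267/11 − 48/11) = 16/11, so the B_2-coordinate is 1/11.
[B_1B_2M] = ½·(11·(-3−(-94/11)) + 3·(-94/11−(-10)) + (89/11)·(-10−(-3))) = ½·(61 + 48/11 − 623/11) = 48/11, so the B_3-coordinate is 3/11.
Check: 7/11 + 1/11 + 3/11 = 1.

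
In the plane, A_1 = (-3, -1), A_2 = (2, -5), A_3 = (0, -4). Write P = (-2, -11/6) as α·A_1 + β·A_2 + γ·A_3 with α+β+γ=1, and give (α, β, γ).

(7/9, 1/6, 1/18)

Signed area of the reference triangle: [A_1A_2A_3] = ½·((-3)·(-5−(-4)) + 2·(-4−(-1)) + 0·(-1−(-5))) = ½·(3 − 6 + 0) = -3/2.
[PA_2A_3] = ½·((-2)·(-5−(-4)) + 2·(-4−(-11/6)) + 0·(-11/6−(-5))) = ½·(2 − 13/3 + 0) = -7/6, so the A_1-coordinate is (-7/6)/(-3/2) = 7/9.
[A_1PA_3] = ½·((-3)·(-11/6−(-4)) + (-2)·(-4−(-1)) + 0·(-1−(-11/6))) = ½·(-13/2 + 6 + 0) = -1/4, so the A_2-coordinate is 1/6.
[A_1A_2P] = ½·((-3)·(-5−(-11/6)) + 2·(-11/6−(-1)) + (-2)·(-1−(-5))) = ½·(19/2 − 5/3 − 8) = -1/12, so the A_3-coordinate is 1/18.
Check: 7/9 + 1/6 + 1/18 = 1.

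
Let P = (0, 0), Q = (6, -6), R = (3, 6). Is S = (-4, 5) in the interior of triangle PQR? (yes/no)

no

Barycentric coordinates of S: (29/18, -13/18, 1/9).
The three coordinates are positive, negative, positive; a point is interior exactly when all three are positive.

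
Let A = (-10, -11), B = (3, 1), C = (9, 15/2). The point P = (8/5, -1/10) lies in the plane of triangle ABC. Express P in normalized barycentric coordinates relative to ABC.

(1/5, 3/5, 1/5)

Signed area of the reference triangle: [ABC] = ½·((-10)·(1−(15/2)) + 3·(15/2−(-11)) + 9·(-11−1)) = ½·(65 + 111/2 − 108) = 25/4.
[PBC] = ½·((8/5)·(1−(15/2)) + 3·(15/2−(-1/10)) + 9·(-1/10−1)) = ½·(-52/5 + 114/5 − 99/10) = 5/4, so the A-coordinate is (5/4)/(25/4) = 1/5.
[APC] = ½·((-10)·(-1/10−(15/2)) + (8/5)·(15/2−(-11)) + 9·(-11−(-1/10))) = ½·(76 + 148/5 − 981/10) = 15/4, so the B-coordinate is 3/5.
[ABP] = ½·((-10)·(1−(-1/10)) + 3·(-1/10−(-11)) + (8/5)·(-11−1)) = ½·(-11 + 327/10 − 96/5) = 5/4, so the C-coordinate is 1/5.
Check: 1/5 + 3/5 + 1/5 = 1.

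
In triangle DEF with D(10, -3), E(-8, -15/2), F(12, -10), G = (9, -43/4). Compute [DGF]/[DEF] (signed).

1/6

[DEF] = ½·(10·(-15/2−(-10)) + (-8)·(-10−(-3)) + 12·(-3−(-15/2))) = ½·(25 + 56 + 54) = 135/2.
[DGF] = ½·(10·(-43/4−(-10)) + 9·(-10−(-3)) + 12·(-3−(-43/4))) = ½·(-15/2 − 63 + 93) = 45/4, so the ratio is (45/4)/(135/2) = 1/6.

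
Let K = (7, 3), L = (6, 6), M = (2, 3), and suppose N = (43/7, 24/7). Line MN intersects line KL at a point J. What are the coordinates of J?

(41/6, 7/2)

Barycentric coordinates of N with respect to KLM: (5/7, 1/7, 1/7).
On side KL the M-coordinate is zero; dropping N's M-weight 1/7 and renormalizing the remaining 5/7 : 1/7 gives weights 5/6, 1/6 on K, L.
J = (5/6)·(7, 3) + (1/6)·(6, 6) = (41/6, 7/2).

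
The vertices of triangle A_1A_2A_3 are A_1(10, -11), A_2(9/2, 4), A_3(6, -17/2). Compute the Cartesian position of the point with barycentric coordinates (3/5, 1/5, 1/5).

(81/10, -15/2)

P = (3/5)·A_1 + (1/5)·A_2 + (1/5)·A_3.
x-coordinate: (3/5)·10 + (1/5)·(9/2) + (1/5)·6 = 81/10.
y-coordinate: (3/5)·(-11) + (1/5)·4 + (1/5)·(-17/2) = -15/2.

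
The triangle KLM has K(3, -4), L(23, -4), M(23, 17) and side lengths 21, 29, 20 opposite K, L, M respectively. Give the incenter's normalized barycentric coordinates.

The incenter has barycentric coordinates proportional to the opposite side lengths: (21 : 29 : 20).
Normalizing by 21+29+20 = 70 gives (3/10, 29/70, 2/7).

(3/10, 29/70, 2/7)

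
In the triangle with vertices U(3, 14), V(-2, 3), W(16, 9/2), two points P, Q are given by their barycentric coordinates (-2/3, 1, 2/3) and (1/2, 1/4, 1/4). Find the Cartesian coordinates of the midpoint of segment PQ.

(35/6, 133/48)

Barycentric coordinates of the midpoint are the average: (-1/12, 5/8, 11/24).
Converting: (-1/12)·U + (5/8)·V + (11/24)·W = (35/6, 133/48).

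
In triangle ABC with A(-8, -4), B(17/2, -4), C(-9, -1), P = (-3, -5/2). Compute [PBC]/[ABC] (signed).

1/6

[ABC] = ½·((-8)·(-4−(-1)) + (17/2)·(-1−(-4)) + (-9)·(-4−(-4))) = ½·(24 + 51/2 + 0) = 99/4.
[PBC] = ½·((-3)·(-4−(-1)) + (17/2)·(-1−(-5/2)) + (-9)·(-5/2−(-4))) = ½·(9 + 51/4 − 27/2) = 33/8, so the ratio is (33/8)/(99/4) = 1/6.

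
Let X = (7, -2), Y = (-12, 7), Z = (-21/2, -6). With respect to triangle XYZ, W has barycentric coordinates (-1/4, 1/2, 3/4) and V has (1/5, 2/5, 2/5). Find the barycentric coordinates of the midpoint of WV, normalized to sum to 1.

Since both coordinate triples sum to 1, the midpoint's barycentrics are the componentwise average.
(-1/4+1/5)/2 = -1/40; similarly 9/20 and 23/40.

(-1/40, 9/20, 23/40)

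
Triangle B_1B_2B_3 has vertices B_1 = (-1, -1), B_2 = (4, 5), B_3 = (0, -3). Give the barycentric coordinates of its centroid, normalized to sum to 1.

(1/3, 1/3, 1/3)

The centroid is the average of the vertices, so each weight is 1/3.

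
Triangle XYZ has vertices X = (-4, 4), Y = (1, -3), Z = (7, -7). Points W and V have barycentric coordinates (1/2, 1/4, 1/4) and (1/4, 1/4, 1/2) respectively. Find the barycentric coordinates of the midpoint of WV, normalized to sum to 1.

Since both coordinate triples sum to 1, the midpoint's barycentrics are the componentwise average.
(1/2+1/4)/2 = 3/8; similarly 1/4 and 3/8.

(3/8, 1/4, 3/8)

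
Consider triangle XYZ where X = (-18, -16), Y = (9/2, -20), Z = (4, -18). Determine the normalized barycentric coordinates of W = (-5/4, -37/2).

(1/4, 1/2, 1/4)

Signed area of the reference triangle: [XYZ] = ½·((-18)·(-20−(-18)) + (9/2)·(-18−(-16)) + 4·(-16−(-20))) = ½·(36 − 9 + 16) = 43/2.
[WYZ] = ½·((-5/4)·(-20−(-18)) + (9/2)·(-18−(-37/2)) + 4·(-37/2−(-20))) = ½·(5/2 + 9/4 + 6) = 43/8, so the X-coordinate is (43/8)/(43/2) = 1/4.
[XWZ] = ½·((-18)·(-37/2−(-18)) + (-5/4)·(-18−(-16)) + 4·(-16−(-37/2))) = ½·(9 + 5/2 + 10) = 43/4, so the Y-coordinate is 1/2.
[XYW] = ½·((-18)·(-20−(-37/2)) + (9/2)·(-37/2−(-16)) + (-5/4)·(-16−(-20))) = ½·(27 − 45/4 − 5) = 43/8, so the Z-coordinate is 1/4.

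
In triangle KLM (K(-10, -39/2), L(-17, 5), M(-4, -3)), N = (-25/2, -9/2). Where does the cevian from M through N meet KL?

(-71/5, -24/5)

Barycentric coordinates of N with respect to KLM: (1/3, 1/2, 1/6).
On side KL the M-coordinate is zero; dropping N's M-weight 1/6 and renormalizing the remaining 1/3 : 1/2 gives weights 2/5, 3/5 on K, L.
J = (2/5)·(-10, -39/2) + (3/5)·(-17, 5) = (-71/5, -24/5).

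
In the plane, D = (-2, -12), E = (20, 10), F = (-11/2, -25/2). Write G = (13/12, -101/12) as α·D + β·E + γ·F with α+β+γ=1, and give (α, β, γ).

(2/3, 1/6, 1/6)

Signed area of the reference triangle: [DEF] = ½·((-2)·(10−(-25/2)) + 20·(-25/2−(-12)) + (-11/2)·(-12−10)) = ½·(-45 − 10 + 121) = 33.
[GEF] = ½·((13/12)·(10−(-25/2)) + 20·(-25/2−(-101/12)) + (-11/2)·(-101/12−10)) = ½·(195/8 − 245/3 + 2431/24) = 22, so the D-coordinate is 22/33 = 2/3.
[DGF] = ½·((-2)·(-101/12−(-25/2)) + (13/12)·(-25/2−(-12)) + (-11/2)·(-12−(-101/12))) = ½·(-49/6 − 13/24 + 473/24) = 11/2, so the E-coordinate is 1/6.
[DEG] = ½·((-2)·(10−(-101/12)) + 20·(-101/12−(-12)) + (13/12)·(-12−10)) = ½·(-221/6 + 215/3 − 143/6) = 11/2, so the F-coordinate is 1/6.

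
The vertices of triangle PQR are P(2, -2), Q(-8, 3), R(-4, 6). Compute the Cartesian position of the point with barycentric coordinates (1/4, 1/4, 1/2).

S = (1/4)·P + (1/4)·Q + (1/2)·R.
x-coordinate: (1/4)·2 + (1/4)·(-8) + (1/2)·(-4) = -7/2.
y-coordinate: (1/4)·(-2) + (1/4)·3 + (1/2)·6 = 13/4.

(-7/2, 13/4)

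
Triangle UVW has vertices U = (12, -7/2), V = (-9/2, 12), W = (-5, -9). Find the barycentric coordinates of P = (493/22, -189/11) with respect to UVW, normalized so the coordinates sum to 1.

Signed area of the reference triangle: [UVW] = ½·(12·(12−(-9)) + (-9/2)·(-9−(-7/2)) + (-5)·(-7/2−12)) = ½·(252 + 99/4 + 155/2) = 1417/8.
[PVW] = ½·((493/22)·(12−(-9)) + (-9/2)·(-9−(-189/11)) + (-5)·(-189/11−12)) = ½·(10353/22 − 405/11 + 1605/11) = 12753/44, so the U-coordinate is (12753/44)/(1417/8) = 18/11.
[UPW] = ½·(12·(-189/11−(-9)) + (493/22)·(-9−(-7/2)) + (-5)·(-7/2−(-189/11))) = ½·(-1080/11 − 493/4 − 1505/22) = -12753/88, so the V-coordinate is -9/11.
[UVP] = ½·(12·(12−(-189/11)) + (-9/2)·(-189/11−(-7/2)) + (493/22)·(-7/2−12)) = ½·(3852/11 + 2709/44 − 15283/44) = 1417/44, so the W-coordinate is 2/11.
Check: 18/11 − 9/11 + 2/11 = 1.

(18/11, -9/11, 2/11)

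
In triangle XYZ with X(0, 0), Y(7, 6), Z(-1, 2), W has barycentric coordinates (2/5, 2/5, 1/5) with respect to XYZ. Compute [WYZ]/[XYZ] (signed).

2/5

The signed ratio [WYZ]/[XYZ] equals the barycentric coordinate of W at vertex X, which is 2/5.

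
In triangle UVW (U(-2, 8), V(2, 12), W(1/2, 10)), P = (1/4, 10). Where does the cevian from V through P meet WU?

Barycentric coordinates of P with respect to UVW: (1/4, 1/4, 1/2).
On side WU the V-coordinate is zero; dropping P's V-weight 1/4 and renormalizing the remaining 1/2 : 1/4 gives weights 2/3, 1/3 on W, U.
Q = (2/3)·(1/2, 10) + (1/3)·(-2, 8) = (-1/3, 28/3).

(-1/3, 28/3)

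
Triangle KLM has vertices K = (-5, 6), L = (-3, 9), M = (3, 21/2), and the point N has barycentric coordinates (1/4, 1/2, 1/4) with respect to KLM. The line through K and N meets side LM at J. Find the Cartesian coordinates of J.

Line KN meets LM where the K-coordinate vanishes; zeroing N's K-weight and renormalizing leaves L, M-weights 1/2 : 1/4 → (2/3, 1/3).
So J = (2/3)·L + (1/3)·M = (-1, 19/2).

(-1, 19/2)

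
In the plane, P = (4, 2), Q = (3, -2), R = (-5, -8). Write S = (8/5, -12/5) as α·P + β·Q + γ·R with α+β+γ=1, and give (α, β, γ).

(1/5, 3/5, 1/5)

Signed area of the reference triangle: [PQR] = ½·(4·(-2−(-8)) + 3·(-8−2) + (-5)·(2−(-2))) = ½·(24 − 30 − 20) = -13.
[SQR] = ½·((8/5)·(-2−(-8)) + 3·(-8−(-12/5)) + (-5)·(-12/5−(-2))) = ½·(48/5 − 84/5 + 2) = -13/5, so the P-coordinate is (-13/5)/(-13) = 1/5.
[PSR] = ½·(4·(-12/5−(-8)) + (8/5)·(-8−2) + (-5)·(2−(-12/5))) = ½·(112/5 − 16 − 22) = -39/5, so the Q-coordinate is 3/5.
[PQS] = ½·(4·(-2−(-12/5)) + 3·(-12/5−2) + (8/5)·(2−(-2))) = ½·(8/5 − 66/5 + 32/5) = -13/5, so the R-coordinate is 1/5.
Check: 1/5 + 3/5 + 1/5 = 1.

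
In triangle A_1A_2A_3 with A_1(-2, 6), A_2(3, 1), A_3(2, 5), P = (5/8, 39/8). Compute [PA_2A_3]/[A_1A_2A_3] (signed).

[A_1A_2A_3] = ½·((-2)·(1−5) + 3·(5−6) + 2·(6−1)) = ½·(8 − 3 + 10) = 15/2.
[PA_2A_3] = ½·((5/8)·(1−5) + 3·(5−(39/8)) + 2·(39/8−1)) = ½·(-5/2 + 3/8 + 31/4) = 45/16, so the ratio is (45/16)/(15/2) = 3/8.

3/8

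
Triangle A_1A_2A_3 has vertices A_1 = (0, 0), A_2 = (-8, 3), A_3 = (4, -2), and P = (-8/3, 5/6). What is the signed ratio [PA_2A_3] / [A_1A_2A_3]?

1/6

[A_1A_2A_3] = ½·(0·(3−(-2)) + (-8)·(-2−0) + 4·(0−3)) = ½·(0 + 16 − 12) = 2.
[PA_2A_3] = ½·((-8/3)·(3−(-2)) + (-8)·(-2−(5/6)) + 4·(5/6−3)) = ½·(-40/3 + 68/3 − 26/3) = 1/3, so the ratio is (1/3)/2 = 1/6.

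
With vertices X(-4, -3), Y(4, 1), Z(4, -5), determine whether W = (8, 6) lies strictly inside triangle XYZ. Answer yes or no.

Barycentric coordinates of W: (-1/2, 2, -1/2).
The three coordinates are negative, positive, negative; a point is interior exactly when all three are positive.

no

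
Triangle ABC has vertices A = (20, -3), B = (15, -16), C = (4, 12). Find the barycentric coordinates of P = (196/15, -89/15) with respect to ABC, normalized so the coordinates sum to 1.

Signed area of the reference triangle: [ABC] = ½·(20·(-16−12) + 15·(12−(-3)) + 4·(-3−(-16))) = ½·(-560 + 225 + 52) = -283/2.
[PBC] = ½·((196/15)·(-16−12) + 15·(12−(-89/15)) + 4·(-89/15−(-16))) = ½·(-5488/15 + 269 + 604/15) = -283/10, so the A-coordinate is (-283/10)/(-283/2) = 1/5.
[APC] = ½·(20·(-89/15−12) + (196/15)·(12−(-3)) + 4·(-3−(-89/15))) = ½·(-1076/3 + 196 + 176/15) = -1132/15, so the B-coordinate is 8/15.
[ABP] = ½·(20·(-16−(-89/15)) + 15·(-89/15−(-3)) + (196/15)·(-3−(-16))) = ½·(-604/3 − 44 + 2548/15) = -566/15, so the C-coordinate is 4/15.

(1/5, 8/15, 4/15)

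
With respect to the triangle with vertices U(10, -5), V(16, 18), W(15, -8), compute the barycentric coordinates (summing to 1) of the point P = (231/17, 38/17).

(6/17, 6/17, 5/17)

Signed area of the reference triangle: [UVW] = ½·(10·(18−(-8)) + 16·(-8−(-5)) + 15·(-5−18)) = ½·(260 − 48 − 345) = -133/2.
[PVW] = ½·((231/17)·(18−(-8)) + 16·(-8−(38/17)) + 15·(38/17−18)) = ½·(6006/17 − 2784/17 − 4020/17) = -399/17, so the U-coordinate is (-399/17)/(-133/2) = 6/17.
[UPW] = ½·(10·(38/17−(-8)) + (231/17)·(-8−(-5)) + 15·(-5−(38/17))) = ½·(1740/17 − 693/17 − 1845/17) = -399/17, so the V-coordinate is 6/17.
[UVP] = ½·(10·(18−(38/17)) + 16·(38/17−(-5)) + (231/17)·(-5−18)) = ½·(2680/17 + 1968/17 − 5313/17) = -665/34, so the W-coordinate is 5/17.
Check: 6/17 + 6/17 + 5/17 = 1.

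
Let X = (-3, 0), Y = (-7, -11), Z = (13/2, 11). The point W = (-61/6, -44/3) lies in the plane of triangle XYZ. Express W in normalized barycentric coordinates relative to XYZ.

(1/3, 1, -1/3)

Signed area of the reference triangle: [XYZ] = ½·((-3)·(-11−11) + (-7)·(11−0) + (13/2)·(0−(-11))) = ½·(66 − 77 + 143/2) = 121/4.
[WYZ] = ½·((-61/6)·(-11−11) + (-7)·(11−(-44/3)) + (13/2)·(-44/3−(-11))) = ½·(671/3 − 539/3 − 143/6) = 121/12, so the X-coordinate is (121/12)/(121/4) = 1/3.
[XWZ] = ½·((-3)·(-44/3−11) + (-61/6)·(11−0) + (13/2)·(0−(-44/3))) = ½·(77 − 671/6 + 286/3) = 121/4, so the Y-coordinate is 1.
[XYW] = ½·((-3)·(-11−(-44/3)) + (-7)·(-44/3−0) + (-61/6)·(0−(-11))) = ½·(-11 + 308/3 − 671/6) = -121/12, so the Z-coordinate is -1/3.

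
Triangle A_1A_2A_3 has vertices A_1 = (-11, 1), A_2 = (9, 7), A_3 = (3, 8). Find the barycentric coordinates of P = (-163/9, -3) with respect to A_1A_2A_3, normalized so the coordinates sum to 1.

Signed area of the reference triangle: [A_1A_2A_3] = ½·((-11)·(7−8) + 9·(8−1) + 3·(1−7)) = ½·(11 + 63 − 18) = 28.
[PA_2A_3] = ½·((-163/9)·(7−8) + 9·(8−(-3)) + 3·(-3−7)) = ½·(163/9 + 99 − 30) = 392/9, so the A_1-coordinate is (392/9)/28 = 14/9.
[A_1PA_3] = ½·((-11)·(-3−8) + (-163/9)·(8−1) + 3·(1−(-3))) = ½·(121 − 1141/9 + 12) = 28/9, so the A_2-coordinate is 1/9.
[A_1A_2P] = ½·((-11)·(7−(-3)) + 9·(-3−1) + (-163/9)·(1−7)) = ½·(-110 − 36 + 326/3) = -56/3, so the A_3-coordinate is -2/3.
Check: 14/9 + 1/9 − 2/3 = 1.

(14/9, 1/9, -2/3)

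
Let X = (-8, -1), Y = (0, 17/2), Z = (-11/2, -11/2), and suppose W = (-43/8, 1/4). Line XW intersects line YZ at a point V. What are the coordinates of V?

Barycentric coordinates of W with respect to XYZ: (1/2, 1/4, 1/4).
On side YZ the X-coordinate is zero; dropping W's X-weight 1/2 and renormalizing the remaining 1/4 : 1/4 gives weights 1/2, 1/2 on Y, Z.
V = (1/2)·(0, 17/2) + (1/2)·(-11/2, -11/2) = (-11/4, 3/2).

(-11/4, 3/2)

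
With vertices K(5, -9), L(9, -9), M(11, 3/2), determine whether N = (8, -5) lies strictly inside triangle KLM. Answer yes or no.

yes

Barycentric coordinates of N: (37/84, 5/28, 8/21).
The three coordinates are positive, positive, positive; a point is interior exactly when all three are positive.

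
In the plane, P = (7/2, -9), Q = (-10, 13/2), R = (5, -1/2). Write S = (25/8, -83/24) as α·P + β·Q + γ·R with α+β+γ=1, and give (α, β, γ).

(5/12, 1/12, 1/2)

Signed area of the reference triangle: [PQR] = ½·((7/2)·(13/2−(-1/2)) + (-10)·(-1/2−(-9)) + 5·(-9−(13/2))) = ½·(49/2 − 85 − 155/2) = -69.
[SQR] = ½·((25/8)·(13/2−(-1/2)) + (-10)·(-1/2−(-83/24)) + 5·(-83/24−(13/2))) = ½·(175/8 − 355/12 − 1195/24) = -115/4, so the P-coordinate is (-115/4)/(-69) = 5/12.
[PSR] = ½·((7/2)·(-83/24−(-1/2)) + (25/8)·(-1/2−(-9)) + 5·(-9−(-83/24))) = ½·(-497/48 + 425/16 − 665/24) = -23/4, so the Q-coordinate is 1/12.
[PQS] = ½·((7/2)·(13/2−(-83/24)) + (-10)·(-83/24−(-9)) + (25/8)·(-9−(13/2))) = ½·(1673/48 − 665/12 − 775/16) = -69/2, so the R-coordinate is 1/2.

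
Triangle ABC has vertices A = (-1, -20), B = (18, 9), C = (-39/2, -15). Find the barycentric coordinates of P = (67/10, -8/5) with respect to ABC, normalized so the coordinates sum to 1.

Signed area of the reference triangle: [ABC] = ½·((-1)·(9−(-15)) + 18·(-15−(-20)) + (-39/2)·(-20−9)) = ½·(-24 + 90 + 1131/2) = 1263/4.
[PBC] = ½·((67/10)·(9−(-15)) + 18·(-15−(-8/5)) + (-39/2)·(-8/5−9)) = ½·(804/5 − 1206/5 + 2067/10) = 1263/20, so the A-coordinate is (1263/20)/(1263/4) = 1/5.
[APC] = ½·((-1)·(-8/5−(-15)) + (67/10)·(-15−(-20)) + (-39/2)·(-20−(-8/5))) = ½·(-67/5 + 67/2 + 1794/5) = 3789/20, so the B-coordinate is 3/5.
[ABP] = ½·((-1)·(9−(-8/5)) + 18·(-8/5−(-20)) + (67/10)·(-20−9)) = ½·(-53/5 + 1656/5 − 1943/10) = 1263/20, so the C-coordinate is 1/5.

(1/5, 3/5, 1/5)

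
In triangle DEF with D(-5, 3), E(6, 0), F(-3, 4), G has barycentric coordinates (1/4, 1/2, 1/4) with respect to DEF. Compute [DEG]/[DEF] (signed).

The signed ratio [DEG]/[DEF] equals the barycentric coordinate of G at vertex F, which is 1/4.

1/4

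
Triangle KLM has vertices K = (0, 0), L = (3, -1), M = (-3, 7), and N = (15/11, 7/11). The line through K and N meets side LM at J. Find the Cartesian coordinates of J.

(5/3, 7/9)

Barycentric coordinates of N with respect to KLM: (2/11, 7/11, 2/11).
On side LM the K-coordinate is zero; dropping N's K-weight 2/11 and renormalizing the remaining 7/11 : 2/11 gives weights 7/9, 2/9 on L, M.
J = (7/9)·(3, -1) + (2/9)·(-3, 7) = (5/3, 7/9).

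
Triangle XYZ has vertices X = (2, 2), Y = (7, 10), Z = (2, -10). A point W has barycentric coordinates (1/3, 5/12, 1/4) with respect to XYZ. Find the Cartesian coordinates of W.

W = (1/3)·X + (5/12)·Y + (1/4)·Z.
x-coordinate: (1/3)·2 + (5/12)·7 + (1/4)·2 = 49/12.
y-coordinate: (1/3)·2 + (5/12)·10 + (1/4)·(-10) = 7/3.

(49/12, 7/3)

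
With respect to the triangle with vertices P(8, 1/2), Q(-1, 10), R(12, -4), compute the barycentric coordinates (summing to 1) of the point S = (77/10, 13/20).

Signed area of the reference triangle: [PQR] = ½·(8·(10−(-4)) + (-1)·(-4−(1/2)) + 12·(1/2−10)) = ½·(112 + 9/2 − 114) = 5/4.
[SQR] = ½·((77/10)·(10−(-4)) + (-1)·(-4−(13/20)) + 12·(13/20−10)) = ½·(539/5 + 93/20 − 561/5) = 1/8, so the P-coordinate is (1/8)/(5/4) = 1/10.
[PSR] = ½·(8·(13/20−(-4)) + (77/10)·(-4−(1/2)) + 12·(1/2−(13/20))) = ½·(186/5 − 693/20 − 9/5) = 3/8, so the Q-coordinate is 3/10.
[PQS] = ½·(8·(10−(13/20)) + (-1)·(13/20−(1/2)) + (77/10)·(1/2−10)) = ½·(374/5 − 3/20 − 1463/20) = 3/4, so the R-coordinate is 3/5.

(1/10, 3/10, 3/5)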